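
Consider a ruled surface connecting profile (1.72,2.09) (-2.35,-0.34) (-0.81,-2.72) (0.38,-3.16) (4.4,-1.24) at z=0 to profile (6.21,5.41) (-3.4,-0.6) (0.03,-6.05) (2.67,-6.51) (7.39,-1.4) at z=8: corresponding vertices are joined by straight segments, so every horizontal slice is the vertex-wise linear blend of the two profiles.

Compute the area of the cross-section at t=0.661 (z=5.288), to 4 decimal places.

Cross-section at t=0.661: each vertex is (1-t)·p0[i] + t·p1[i].
  v1: (1-0.661)·(1.72,2.09) + 0.661·(6.21,5.41) = (4.6879,4.2845)
  v2: (1-0.661)·(-2.35,-0.34) + 0.661·(-3.4,-0.6) = (-3.0440,-0.5119)
  v3: (1-0.661)·(-0.81,-2.72) + 0.661·(0.03,-6.05) = (-0.2548,-4.9211)
  v4: (1-0.661)·(0.38,-3.16) + 0.661·(2.67,-6.51) = (1.8937,-5.3743)
  v5: (1-0.661)·(4.4,-1.24) + 0.661·(7.39,-1.4) = (6.3764,-1.3458)
Shoelace sum Σ(x_i·y_{i+1} − x_{i+1}·y_i):
  i=1: 4.6879·-0.5119 − -3.0440·4.2845 = +10.6427 (running +10.6427)
  i=2: -3.0440·-4.9211 − -0.2548·-0.5119 = +14.8498 (running +25.4925)
  i=3: -0.2548·-5.3743 − 1.8937·-4.9211 = +10.6883 (running +36.1808)
  i=4: 1.8937·-1.3458 − 6.3764·-5.3743 = +31.7205 (running +67.9013)
  i=5: 6.3764·4.2845 − 4.6879·-1.3458 = +33.6285 (running +101.5298)
Area = |Σ|/2 = |101.5298|/2 = 50.7649

Area at t=0.661: 50.7649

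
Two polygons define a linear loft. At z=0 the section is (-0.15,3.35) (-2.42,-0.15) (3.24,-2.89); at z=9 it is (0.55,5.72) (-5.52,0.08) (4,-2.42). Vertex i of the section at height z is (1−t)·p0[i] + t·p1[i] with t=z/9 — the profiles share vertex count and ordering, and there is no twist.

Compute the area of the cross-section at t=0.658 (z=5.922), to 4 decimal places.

Cross-section at t=0.658: each vertex is (1-t)·p0[i] + t·p1[i].
  v1: (1-0.658)·(-0.15,3.35) + 0.658·(0.55,5.72) = (0.3106,4.9095)
  v2: (1-0.658)·(-2.42,-0.15) + 0.658·(-5.52,0.08) = (-4.4598,0.0013)
  v3: (1-0.658)·(3.24,-2.89) + 0.658·(4,-2.42) = (3.7401,-2.5807)
Shoelace sum Σ(x_i·y_{i+1} − x_{i+1}·y_i):
  i=1: 0.3106·0.0013 − -4.4598·4.9095 = +21.8956 (running +21.8956)
  i=2: -4.4598·-2.5807 − 3.7401·0.0013 = +11.5046 (running +33.4002)
  i=3: 3.7401·4.9095 − 0.3106·-2.5807 = +19.1634 (running +52.5635)
Area = |Σ|/2 = |52.5635|/2 = 26.2818

Area at t=0.658: 26.2818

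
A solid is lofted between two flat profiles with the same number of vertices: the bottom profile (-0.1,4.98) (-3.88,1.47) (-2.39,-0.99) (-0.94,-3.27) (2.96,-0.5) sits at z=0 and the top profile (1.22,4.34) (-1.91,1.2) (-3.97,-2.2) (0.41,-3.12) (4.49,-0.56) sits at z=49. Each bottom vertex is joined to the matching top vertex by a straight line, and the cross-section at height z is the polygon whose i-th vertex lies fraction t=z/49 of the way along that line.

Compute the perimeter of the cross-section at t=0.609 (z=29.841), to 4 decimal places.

Perimeter at t=0.609: 22.2063

Cross-section at t=0.609: each vertex is (1-t)·p0[i] + t·p1[i].
  v1: (1-0.609)·(-0.1,4.98) + 0.609·(1.22,4.34) = (0.7039,4.5902)
  v2: (1-0.609)·(-3.88,1.47) + 0.609·(-1.91,1.2) = (-2.6803,1.3056)
  v3: (1-0.609)·(-2.39,-0.99) + 0.609·(-3.97,-2.2) = (-3.3522,-1.7269)
  v4: (1-0.609)·(-0.94,-3.27) + 0.609·(0.41,-3.12) = (-0.1179,-3.1787)
  v5: (1-0.609)·(2.96,-0.5) + 0.609·(4.49,-0.56) = (3.8918,-0.5365)
Perimeter = Σ |v_{i+1} − v_i|:
  edge 1→2: √(-3.3841² + -3.2847²) = 4.7161 (running 4.7161)
  edge 2→3: √(-0.6719² + -3.0325²) = 3.1060 (running 7.8221)
  edge 3→4: √(3.2344² + -1.4518²) = 3.5452 (running 11.3674)
  edge 4→5: √(4.0096² + 2.6421²) = 4.8019 (running 16.1692)
  edge 5→1: √(-3.1879² + 5.1268²) = 6.0371 (running 22.2063)
Perimeter = 22.2063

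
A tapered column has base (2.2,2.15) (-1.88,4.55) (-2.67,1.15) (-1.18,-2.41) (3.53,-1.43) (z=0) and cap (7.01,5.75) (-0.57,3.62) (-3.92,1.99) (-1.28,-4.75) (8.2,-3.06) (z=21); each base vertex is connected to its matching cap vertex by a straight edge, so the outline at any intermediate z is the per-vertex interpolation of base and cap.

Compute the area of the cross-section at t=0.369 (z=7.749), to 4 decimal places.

Cross-section at t=0.369: each vertex is (1-t)·p0[i] + t·p1[i].
  v1: (1-0.369)·(2.2,2.15) + 0.369·(7.01,5.75) = (3.9749,3.4784)
  v2: (1-0.369)·(-1.88,4.55) + 0.369·(-0.57,3.62) = (-1.3966,4.2068)
  v3: (1-0.369)·(-2.67,1.15) + 0.369·(-3.92,1.99) = (-3.1312,1.4600)
  v4: (1-0.369)·(-1.18,-2.41) + 0.369·(-1.28,-4.75) = (-1.2169,-3.2735)
  v5: (1-0.369)·(3.53,-1.43) + 0.369·(8.2,-3.06) = (5.2532,-2.0315)
Shoelace sum Σ(x_i·y_{i+1} − x_{i+1}·y_i):
  i=1: 3.9749·4.2068 − -1.3966·3.4784 = +21.5797 (running +21.5797)
  i=2: -1.3966·1.4600 − -3.1312·4.2068 = +11.1336 (running +32.7133)
  i=3: -3.1312·-3.2735 − -1.2169·1.4600 = +12.0266 (running +44.7399)
  i=4: -1.2169·-2.0315 − 5.2532·-3.2735 = +19.6683 (running +64.4083)
  i=5: 5.2532·3.4784 − 3.9749·-2.0315 = +26.3477 (running +90.7560)
Area = |Σ|/2 = |90.7560|/2 = 45.3780

Area at t=0.369: 45.3780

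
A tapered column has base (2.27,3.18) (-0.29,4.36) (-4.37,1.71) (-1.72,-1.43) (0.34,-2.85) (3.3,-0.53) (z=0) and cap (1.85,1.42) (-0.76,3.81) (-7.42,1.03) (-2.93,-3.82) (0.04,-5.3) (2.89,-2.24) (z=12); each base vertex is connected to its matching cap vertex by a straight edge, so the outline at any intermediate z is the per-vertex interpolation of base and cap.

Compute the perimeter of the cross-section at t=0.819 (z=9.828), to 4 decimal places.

Cross-section at t=0.819: each vertex is (1-t)·p0[i] + t·p1[i].
  v1: (1-0.819)·(2.27,3.18) + 0.819·(1.85,1.42) = (1.9260,1.7386)
  v2: (1-0.819)·(-0.29,4.36) + 0.819·(-0.76,3.81) = (-0.6749,3.9096)
  v3: (1-0.819)·(-4.37,1.71) + 0.819·(-7.42,1.03) = (-6.8680,1.1531)
  v4: (1-0.819)·(-1.72,-1.43) + 0.819·(-2.93,-3.82) = (-2.7110,-3.3874)
  v5: (1-0.819)·(0.34,-2.85) + 0.819·(0.04,-5.3) = (0.0943,-4.8566)
  v6: (1-0.819)·(3.3,-0.53) + 0.819·(2.89,-2.24) = (2.9642,-1.9305)
Perimeter = Σ |v_{i+1} − v_i|:
  edge 1→2: √(-2.6010² + 2.1710²) = 3.3879 (running 3.3879)
  edge 2→3: √(-6.1930² + -2.7565²) = 6.7788 (running 10.1667)
  edge 3→4: √(4.1570² + -4.5405²) = 6.1560 (running 16.3227)
  edge 4→5: √(2.8053² + -1.4691²) = 3.1667 (running 19.4894)
  edge 5→6: √(2.8699² + 2.9261²) = 4.0986 (running 23.5880)
  edge 6→1: √(-1.0382² + 3.6691²) = 3.8131 (running 27.4011)
Perimeter = 27.4011

Perimeter at t=0.819: 27.4011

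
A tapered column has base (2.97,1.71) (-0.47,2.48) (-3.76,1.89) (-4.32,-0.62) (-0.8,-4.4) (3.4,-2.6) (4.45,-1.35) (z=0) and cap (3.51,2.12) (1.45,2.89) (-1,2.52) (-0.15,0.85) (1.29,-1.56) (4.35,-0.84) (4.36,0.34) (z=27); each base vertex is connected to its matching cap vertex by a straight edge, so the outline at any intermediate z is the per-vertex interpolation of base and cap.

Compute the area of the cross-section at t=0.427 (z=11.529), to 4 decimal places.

Cross-section at t=0.427: each vertex is (1-t)·p0[i] + t·p1[i].
  v1: (1-0.427)·(2.97,1.71) + 0.427·(3.51,2.12) = (3.2006,1.8851)
  v2: (1-0.427)·(-0.47,2.48) + 0.427·(1.45,2.89) = (0.3498,2.6551)
  v3: (1-0.427)·(-3.76,1.89) + 0.427·(-1,2.52) = (-2.5815,2.1590)
  v4: (1-0.427)·(-4.32,-0.62) + 0.427·(-0.15,0.85) = (-2.5394,0.0077)
  v5: (1-0.427)·(-0.8,-4.4) + 0.427·(1.29,-1.56) = (0.0924,-3.1873)
  v6: (1-0.427)·(3.4,-2.6) + 0.427·(4.35,-0.84) = (3.8056,-1.8485)
  v7: (1-0.427)·(4.45,-1.35) + 0.427·(4.36,0.34) = (4.4116,-0.6284)
Shoelace sum Σ(x_i·y_{i+1} − x_{i+1}·y_i):
  i=1: 3.2006·2.6551 − 0.3498·1.8851 = +7.8383 (running +7.8383)
  i=2: 0.3498·2.1590 − -2.5815·2.6551 = +7.6093 (running +15.4476)
  i=3: -2.5815·0.0077 − -2.5394·2.1590 = +5.4628 (running +20.9104)
  i=4: -2.5394·-3.1873 − 0.0924·0.0077 = +8.0932 (running +29.0036)
  i=5: 0.0924·-1.8485 − 3.8056·-3.1873 = +11.9590 (running +40.9625)
  i=6: 3.8056·-0.6284 − 4.4116·-1.8485 = +5.7633 (running +46.7259)
  i=7: 4.4116·1.8851 − 3.2006·-0.6284 = +10.3273 (running +57.0531)
Area = |Σ|/2 = |57.0531|/2 = 28.5266

Area at t=0.427: 28.5266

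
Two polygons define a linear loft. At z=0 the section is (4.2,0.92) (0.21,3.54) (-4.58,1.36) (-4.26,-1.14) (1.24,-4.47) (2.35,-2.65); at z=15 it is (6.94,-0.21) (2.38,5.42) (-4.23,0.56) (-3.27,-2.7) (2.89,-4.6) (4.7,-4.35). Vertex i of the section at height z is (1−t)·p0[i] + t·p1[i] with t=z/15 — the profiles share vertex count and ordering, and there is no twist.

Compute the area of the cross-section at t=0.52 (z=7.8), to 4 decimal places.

Cross-section at t=0.52: each vertex is (1-t)·p0[i] + t·p1[i].
  v1: (1-0.52)·(4.2,0.92) + 0.52·(6.94,-0.21) = (5.6248,0.3324)
  v2: (1-0.52)·(0.21,3.54) + 0.52·(2.38,5.42) = (1.3384,4.5176)
  v3: (1-0.52)·(-4.58,1.36) + 0.52·(-4.23,0.56) = (-4.3980,0.9440)
  v4: (1-0.52)·(-4.26,-1.14) + 0.52·(-3.27,-2.7) = (-3.7452,-1.9512)
  v5: (1-0.52)·(1.24,-4.47) + 0.52·(2.89,-4.6) = (2.0980,-4.5376)
  v6: (1-0.52)·(2.35,-2.65) + 0.52·(4.7,-4.35) = (3.5720,-3.5340)
Shoelace sum Σ(x_i·y_{i+1} − x_{i+1}·y_i):
  i=1: 5.6248·4.5176 − 1.3384·0.3324 = +24.9657 (running +24.9657)
  i=2: 1.3384·0.9440 − -4.3980·4.5176 = +21.1319 (running +46.0976)
  i=3: -4.3980·-1.9512 − -3.7452·0.9440 = +12.1168 (running +58.2144)
  i=4: -3.7452·-4.5376 − 2.0980·-1.9512 = +21.0878 (running +79.3023)
  i=5: 2.0980·-3.5340 − 3.5720·-4.5376 = +8.7940 (running +88.0962)
  i=6: 3.5720·0.3324 − 5.6248·-3.5340 = +21.0654 (running +109.1616)
Area = |Σ|/2 = |109.1616|/2 = 54.5808

Area at t=0.52: 54.5808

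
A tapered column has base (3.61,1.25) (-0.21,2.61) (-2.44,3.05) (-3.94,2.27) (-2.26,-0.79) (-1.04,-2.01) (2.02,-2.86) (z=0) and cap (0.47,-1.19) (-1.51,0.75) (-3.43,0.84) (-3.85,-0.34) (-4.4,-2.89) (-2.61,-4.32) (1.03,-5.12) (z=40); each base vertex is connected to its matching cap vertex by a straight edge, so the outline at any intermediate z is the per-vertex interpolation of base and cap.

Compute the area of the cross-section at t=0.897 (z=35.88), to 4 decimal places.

Area at t=0.897: 22.7073

Cross-section at t=0.897: each vertex is (1-t)·p0[i] + t·p1[i].
  v1: (1-0.897)·(3.61,1.25) + 0.897·(0.47,-1.19) = (0.7934,-0.9387)
  v2: (1-0.897)·(-0.21,2.61) + 0.897·(-1.51,0.75) = (-1.3761,0.9416)
  v3: (1-0.897)·(-2.44,3.05) + 0.897·(-3.43,0.84) = (-3.3280,1.0676)
  v4: (1-0.897)·(-3.94,2.27) + 0.897·(-3.85,-0.34) = (-3.8593,-0.0712)
  v5: (1-0.897)·(-2.26,-0.79) + 0.897·(-4.4,-2.89) = (-4.1796,-2.6737)
  v6: (1-0.897)·(-1.04,-2.01) + 0.897·(-2.61,-4.32) = (-2.4483,-4.0821)
  v7: (1-0.897)·(2.02,-2.86) + 0.897·(1.03,-5.12) = (1.1320,-4.8872)
Shoelace sum Σ(x_i·y_{i+1} − x_{i+1}·y_i):
  i=1: 0.7934·0.9416 − -1.3761·-0.9387 = -0.5446 (running -0.5446)
  i=2: -1.3761·1.0676 − -3.3280·0.9416 = +1.6644 (running +1.1198)
  i=3: -3.3280·-0.0712 − -3.8593·1.0676 = +4.3571 (running +5.4769)
  i=4: -3.8593·-2.6737 − -4.1796·-0.0712 = +10.0211 (running +15.4980)
  i=5: -4.1796·-4.0821 − -2.4483·-2.6737 = +10.5153 (running +26.0133)
  i=6: -2.4483·-4.8872 − 1.1320·-4.0821 = +16.5861 (running +42.5994)
  i=7: 1.1320·-0.9387 − 0.7934·-4.8872 = +2.8151 (running +45.4145)
Area = |Σ|/2 = |45.4145|/2 = 22.7073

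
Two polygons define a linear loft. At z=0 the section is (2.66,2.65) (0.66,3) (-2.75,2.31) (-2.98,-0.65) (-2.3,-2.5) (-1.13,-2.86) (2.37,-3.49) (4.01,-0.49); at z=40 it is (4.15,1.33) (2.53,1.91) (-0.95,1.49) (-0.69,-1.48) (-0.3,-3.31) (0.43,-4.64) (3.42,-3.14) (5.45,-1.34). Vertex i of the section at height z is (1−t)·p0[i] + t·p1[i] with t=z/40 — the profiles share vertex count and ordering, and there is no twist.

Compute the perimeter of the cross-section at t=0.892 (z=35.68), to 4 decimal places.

Perimeter at t=0.892: 20.6473

Cross-section at t=0.892: each vertex is (1-t)·p0[i] + t·p1[i].
  v1: (1-0.892)·(2.66,2.65) + 0.892·(4.15,1.33) = (3.9891,1.4726)
  v2: (1-0.892)·(0.66,3) + 0.892·(2.53,1.91) = (2.3280,2.0277)
  v3: (1-0.892)·(-2.75,2.31) + 0.892·(-0.95,1.49) = (-1.1444,1.5786)
  v4: (1-0.892)·(-2.98,-0.65) + 0.892·(-0.69,-1.48) = (-0.9373,-1.3904)
  v5: (1-0.892)·(-2.3,-2.5) + 0.892·(-0.3,-3.31) = (-0.5160,-3.2225)
  v6: (1-0.892)·(-1.13,-2.86) + 0.892·(0.43,-4.64) = (0.2615,-4.4478)
  v7: (1-0.892)·(2.37,-3.49) + 0.892·(3.42,-3.14) = (3.3066,-3.1778)
  v8: (1-0.892)·(4.01,-0.49) + 0.892·(5.45,-1.34) = (5.2945,-1.2482)
Perimeter = Σ |v_{i+1} − v_i|:
  edge 1→2: √(-1.6610² + 0.5552²) = 1.7514 (running 1.7514)
  edge 2→3: √(-3.4724² + -0.4492²) = 3.5014 (running 5.2527)
  edge 3→4: √(0.2071² + -2.9689²) = 2.9761 (running 8.2289)
  edge 4→5: √(0.4213² + -1.8322²) = 1.8800 (running 10.1088)
  edge 5→6: √(0.7775² + -1.2252²) = 1.4511 (running 11.5600)
  edge 6→7: √(3.0451² + 1.2700²) = 3.2993 (running 14.8592)
  edge 7→8: √(1.9879² + 1.9296²) = 2.7704 (running 17.6296)
  edge 8→1: √(-1.3054² + 2.7208²) = 3.0177 (running 20.6473)
Perimeter = 20.6473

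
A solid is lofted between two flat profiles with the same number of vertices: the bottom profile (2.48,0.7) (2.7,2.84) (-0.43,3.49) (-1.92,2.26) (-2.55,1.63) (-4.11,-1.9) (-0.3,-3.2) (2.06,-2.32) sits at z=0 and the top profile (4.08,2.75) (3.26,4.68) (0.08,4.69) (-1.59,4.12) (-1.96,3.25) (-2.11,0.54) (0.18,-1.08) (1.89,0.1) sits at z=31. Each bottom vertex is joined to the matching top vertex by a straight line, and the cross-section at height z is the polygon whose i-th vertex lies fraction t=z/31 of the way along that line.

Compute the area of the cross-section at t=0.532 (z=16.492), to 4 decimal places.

Area at t=0.532: 28.1281

Cross-section at t=0.532: each vertex is (1-t)·p0[i] + t·p1[i].
  v1: (1-0.532)·(2.48,0.7) + 0.532·(4.08,2.75) = (3.3312,1.7906)
  v2: (1-0.532)·(2.7,2.84) + 0.532·(3.26,4.68) = (2.9979,3.8189)
  v3: (1-0.532)·(-0.43,3.49) + 0.532·(0.08,4.69) = (-0.1587,4.1284)
  v4: (1-0.532)·(-1.92,2.26) + 0.532·(-1.59,4.12) = (-1.7444,3.2495)
  v5: (1-0.532)·(-2.55,1.63) + 0.532·(-1.96,3.25) = (-2.2361,2.4918)
  v6: (1-0.532)·(-4.11,-1.9) + 0.532·(-2.11,0.54) = (-3.0460,-0.6019)
  v7: (1-0.532)·(-0.3,-3.2) + 0.532·(0.18,-1.08) = (-0.0446,-2.0722)
  v8: (1-0.532)·(2.06,-2.32) + 0.532·(1.89,0.1) = (1.9696,-1.0326)
Shoelace sum Σ(x_i·y_{i+1} − x_{i+1}·y_i):
  i=1: 3.3312·3.8189 − 2.9979·1.7906 = +7.3534 (running +7.3534)
  i=2: 2.9979·4.1284 − -0.1587·3.8189 = +12.9826 (running +20.3360)
  i=3: -0.1587·3.2495 − -1.7444·4.1284 = +6.6861 (running +27.0221)
  i=4: -1.7444·2.4918 − -2.2361·3.2495 = +2.9195 (running +29.9415)
  i=5: -2.2361·-0.6019 − -3.0460·2.4918 = +8.9361 (running +38.8776)
  i=6: -3.0460·-2.0722 − -0.0446·-0.6019 = +6.2849 (running +45.1626)
  i=7: -0.0446·-1.0326 − 1.9696·-2.0722 = +4.1273 (running +49.2899)
  i=8: 1.9696·1.7906 − 3.3312·-1.0326 = +6.9664 (running +56.2563)
Area = |Σ|/2 = |56.2563|/2 = 28.1281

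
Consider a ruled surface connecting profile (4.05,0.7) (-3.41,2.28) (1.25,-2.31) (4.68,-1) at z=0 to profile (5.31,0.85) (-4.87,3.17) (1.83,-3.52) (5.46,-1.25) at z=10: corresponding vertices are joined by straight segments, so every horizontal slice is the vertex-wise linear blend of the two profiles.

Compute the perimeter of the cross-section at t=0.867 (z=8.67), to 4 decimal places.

Cross-section at t=0.867: each vertex is (1-t)·p0[i] + t·p1[i].
  v1: (1-0.867)·(4.05,0.7) + 0.867·(5.31,0.85) = (5.1424,0.8300)
  v2: (1-0.867)·(-3.41,2.28) + 0.867·(-4.87,3.17) = (-4.6758,3.0516)
  v3: (1-0.867)·(1.25,-2.31) + 0.867·(1.83,-3.52) = (1.7529,-3.3591)
  v4: (1-0.867)·(4.68,-1) + 0.867·(5.46,-1.25) = (5.3563,-1.2167)
Perimeter = Σ |v_{i+1} − v_i|:
  edge 1→2: √(-9.8182² + 2.2216²) = 10.0664 (running 10.0664)
  edge 2→3: √(6.4287² + -6.4107²) = 9.0788 (running 19.1453)
  edge 3→4: √(3.6034² + 2.1423²) = 4.1921 (running 23.3374)
  edge 4→1: √(-0.2138² + 2.0468²) = 2.0579 (running 25.3953)
Perimeter = 25.3953

Perimeter at t=0.867: 25.3953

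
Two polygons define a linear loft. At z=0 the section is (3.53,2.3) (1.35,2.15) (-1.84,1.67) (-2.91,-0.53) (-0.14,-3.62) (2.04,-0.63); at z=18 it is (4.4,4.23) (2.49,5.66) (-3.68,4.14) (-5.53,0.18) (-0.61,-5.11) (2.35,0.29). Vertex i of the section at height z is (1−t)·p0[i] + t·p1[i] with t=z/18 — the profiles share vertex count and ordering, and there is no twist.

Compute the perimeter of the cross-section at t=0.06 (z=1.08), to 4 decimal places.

Perimeter at t=0.06: 19.6741

Cross-section at t=0.06: each vertex is (1-t)·p0[i] + t·p1[i].
  v1: (1-0.06)·(3.53,2.3) + 0.06·(4.4,4.23) = (3.5822,2.4158)
  v2: (1-0.06)·(1.35,2.15) + 0.06·(2.49,5.66) = (1.4184,2.3606)
  v3: (1-0.06)·(-1.84,1.67) + 0.06·(-3.68,4.14) = (-1.9504,1.8182)
  v4: (1-0.06)·(-2.91,-0.53) + 0.06·(-5.53,0.18) = (-3.0672,-0.4874)
  v5: (1-0.06)·(-0.14,-3.62) + 0.06·(-0.61,-5.11) = (-0.1682,-3.7094)
  v6: (1-0.06)·(2.04,-0.63) + 0.06·(2.35,0.29) = (2.0586,-0.5748)
Perimeter = Σ |v_{i+1} − v_i|:
  edge 1→2: √(-2.1638² + -0.0552²) = 2.1645 (running 2.1645)
  edge 2→3: √(-3.3688² + -0.5424²) = 3.4122 (running 5.5767)
  edge 3→4: √(-1.1168² + -2.3056²) = 2.5618 (running 8.1385)
  edge 4→5: √(2.8990² + -3.2220²) = 4.3342 (running 12.4728)
  edge 5→6: √(2.2268² + 3.1346²) = 3.8450 (running 16.3178)
  edge 6→1: √(1.5236² + 2.9906²) = 3.3563 (running 19.6741)
Perimeter = 19.6741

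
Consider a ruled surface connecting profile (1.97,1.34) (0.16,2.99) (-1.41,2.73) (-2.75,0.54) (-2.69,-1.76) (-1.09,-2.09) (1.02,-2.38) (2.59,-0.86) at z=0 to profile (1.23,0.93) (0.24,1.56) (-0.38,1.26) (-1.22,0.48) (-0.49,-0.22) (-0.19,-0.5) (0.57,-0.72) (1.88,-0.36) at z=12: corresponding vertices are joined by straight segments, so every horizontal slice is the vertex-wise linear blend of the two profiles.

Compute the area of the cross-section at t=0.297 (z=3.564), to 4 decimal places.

Area at t=0.297: 14.7367

Cross-section at t=0.297: each vertex is (1-t)·p0[i] + t·p1[i].
  v1: (1-0.297)·(1.97,1.34) + 0.297·(1.23,0.93) = (1.7502,1.2182)
  v2: (1-0.297)·(0.16,2.99) + 0.297·(0.24,1.56) = (0.1838,2.5653)
  v3: (1-0.297)·(-1.41,2.73) + 0.297·(-0.38,1.26) = (-1.1041,2.2934)
  v4: (1-0.297)·(-2.75,0.54) + 0.297·(-1.22,0.48) = (-2.2956,0.5222)
  v5: (1-0.297)·(-2.69,-1.76) + 0.297·(-0.49,-0.22) = (-2.0366,-1.3026)
  v6: (1-0.297)·(-1.09,-2.09) + 0.297·(-0.19,-0.5) = (-0.8227,-1.6178)
  v7: (1-0.297)·(1.02,-2.38) + 0.297·(0.57,-0.72) = (0.8863,-1.8870)
  v8: (1-0.297)·(2.59,-0.86) + 0.297·(1.88,-0.36) = (2.3791,-0.7115)
Shoelace sum Σ(x_i·y_{i+1} − x_{i+1}·y_i):
  i=1: 1.7502·2.5653 − 0.1838·1.2182 = +4.2660 (running +4.2660)
  i=2: 0.1838·2.2934 − -1.1041·2.5653 = +3.2537 (running +7.5197)
  i=3: -1.1041·0.5222 − -2.2956·2.2934 = +4.6882 (running +12.2079)
  i=4: -2.2956·-1.3026 − -2.0366·0.5222 = +4.0538 (running +16.2617)
  i=5: -2.0366·-1.6178 − -0.8227·-1.3026 = +2.2231 (running +18.4847)
  i=6: -0.8227·-1.8870 − 0.8863·-1.6178 = +2.9863 (running +21.4711)
  i=7: 0.8863·-0.7115 − 2.3791·-1.8870 = +3.8587 (running +25.3298)
  i=8: 2.3791·1.2182 − 1.7502·-0.7115 = +4.1436 (running +29.4734)
Area = |Σ|/2 = |29.4734|/2 = 14.7367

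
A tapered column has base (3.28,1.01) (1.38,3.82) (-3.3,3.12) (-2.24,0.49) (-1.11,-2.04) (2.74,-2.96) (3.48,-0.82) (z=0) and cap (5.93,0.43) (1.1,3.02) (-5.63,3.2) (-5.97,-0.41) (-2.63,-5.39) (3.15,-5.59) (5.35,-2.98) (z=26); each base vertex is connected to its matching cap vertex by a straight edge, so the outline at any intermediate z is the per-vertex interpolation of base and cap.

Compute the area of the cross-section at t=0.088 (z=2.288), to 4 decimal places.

Cross-section at t=0.088: each vertex is (1-t)·p0[i] + t·p1[i].
  v1: (1-0.088)·(3.28,1.01) + 0.088·(5.93,0.43) = (3.5132,0.9590)
  v2: (1-0.088)·(1.38,3.82) + 0.088·(1.1,3.02) = (1.3554,3.7496)
  v3: (1-0.088)·(-3.3,3.12) + 0.088·(-5.63,3.2) = (-3.5050,3.1270)
  v4: (1-0.088)·(-2.24,0.49) + 0.088·(-5.97,-0.41) = (-2.5682,0.4108)
  v5: (1-0.088)·(-1.11,-2.04) + 0.088·(-2.63,-5.39) = (-1.2438,-2.3348)
  v6: (1-0.088)·(2.74,-2.96) + 0.088·(3.15,-5.59) = (2.7761,-3.1914)
  v7: (1-0.088)·(3.48,-0.82) + 0.088·(5.35,-2.98) = (3.6446,-1.0101)
Shoelace sum Σ(x_i·y_{i+1} − x_{i+1}·y_i):
  i=1: 3.5132·3.7496 − 1.3554·0.9590 = +11.8734 (running +11.8734)
  i=2: 1.3554·3.1270 − -3.5050·3.7496 = +17.3808 (running +29.2541)
  i=3: -3.5050·0.4108 − -2.5682·3.1270 = +6.5911 (running +35.8452)
  i=4: -2.5682·-2.3348 − -1.2438·0.4108 = +6.5073 (running +42.3525)
  i=5: -1.2438·-3.1914 − 2.7761·-2.3348 = +10.4510 (running +52.8035)
  i=6: 2.7761·-1.0101 − 3.6446·-3.1914 = +8.8273 (running +61.6308)
  i=7: 3.6446·0.9590 − 3.5132·-1.0101 = +7.0436 (running +68.6744)
Area = |Σ|/2 = |68.6744|/2 = 34.3372

Area at t=0.088: 34.3372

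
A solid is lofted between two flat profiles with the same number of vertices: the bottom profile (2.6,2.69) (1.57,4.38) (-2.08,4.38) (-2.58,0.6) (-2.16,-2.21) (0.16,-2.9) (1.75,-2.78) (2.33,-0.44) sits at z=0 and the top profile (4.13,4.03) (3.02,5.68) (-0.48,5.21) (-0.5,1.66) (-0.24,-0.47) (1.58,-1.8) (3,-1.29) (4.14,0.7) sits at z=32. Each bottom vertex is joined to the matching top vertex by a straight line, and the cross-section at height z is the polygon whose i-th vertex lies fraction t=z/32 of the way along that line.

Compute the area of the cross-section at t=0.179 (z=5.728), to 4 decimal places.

Area at t=0.179: 31.6551

Cross-section at t=0.179: each vertex is (1-t)·p0[i] + t·p1[i].
  v1: (1-0.179)·(2.6,2.69) + 0.179·(4.13,4.03) = (2.8739,2.9299)
  v2: (1-0.179)·(1.57,4.38) + 0.179·(3.02,5.68) = (1.8295,4.6127)
  v3: (1-0.179)·(-2.08,4.38) + 0.179·(-0.48,5.21) = (-1.7936,4.5286)
  v4: (1-0.179)·(-2.58,0.6) + 0.179·(-0.5,1.66) = (-2.2077,0.7897)
  v5: (1-0.179)·(-2.16,-2.21) + 0.179·(-0.24,-0.47) = (-1.8163,-1.8985)
  v6: (1-0.179)·(0.16,-2.9) + 0.179·(1.58,-1.8) = (0.4142,-2.7031)
  v7: (1-0.179)·(1.75,-2.78) + 0.179·(3,-1.29) = (1.9737,-2.5133)
  v8: (1-0.179)·(2.33,-0.44) + 0.179·(4.14,0.7) = (2.6540,-0.2359)
Shoelace sum Σ(x_i·y_{i+1} − x_{i+1}·y_i):
  i=1: 2.8739·4.6127 − 1.8295·2.9299 = +7.8960 (running +7.8960)
  i=2: 1.8295·4.5286 − -1.7936·4.6127 = +16.5586 (running +24.4546)
  i=3: -1.7936·0.7897 − -2.2077·4.5286 = +8.5812 (running +33.0357)
  i=4: -2.2077·-1.8985 − -1.8163·0.7897 = +5.6258 (running +38.6615)
  i=5: -1.8163·-2.7031 − 0.4142·-1.8985 = +5.6960 (running +44.3575)
  i=6: 0.4142·-2.5133 − 1.9737·-2.7031 = +4.2943 (running +48.6518)
  i=7: 1.9737·-0.2359 − 2.6540·-2.5133 = +6.2046 (running +54.8564)
  i=8: 2.6540·2.9299 − 2.8739·-0.2359 = +8.4539 (running +63.3103)
Area = |Σ|/2 = |63.3103|/2 = 31.6551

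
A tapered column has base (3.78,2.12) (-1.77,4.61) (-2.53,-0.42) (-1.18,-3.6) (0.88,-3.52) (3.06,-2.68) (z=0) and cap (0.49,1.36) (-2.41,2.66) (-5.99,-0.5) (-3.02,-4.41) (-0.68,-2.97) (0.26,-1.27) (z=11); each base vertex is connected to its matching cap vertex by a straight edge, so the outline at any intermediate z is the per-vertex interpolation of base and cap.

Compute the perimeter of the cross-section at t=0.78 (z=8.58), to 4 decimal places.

Perimeter at t=0.78: 20.6370

Cross-section at t=0.78: each vertex is (1-t)·p0[i] + t·p1[i].
  v1: (1-0.78)·(3.78,2.12) + 0.78·(0.49,1.36) = (1.2138,1.5272)
  v2: (1-0.78)·(-1.77,4.61) + 0.78·(-2.41,2.66) = (-2.2692,3.0890)
  v3: (1-0.78)·(-2.53,-0.42) + 0.78·(-5.99,-0.5) = (-5.2288,-0.4824)
  v4: (1-0.78)·(-1.18,-3.6) + 0.78·(-3.02,-4.41) = (-2.6152,-4.2318)
  v5: (1-0.78)·(0.88,-3.52) + 0.78·(-0.68,-2.97) = (-0.3368,-3.0910)
  v6: (1-0.78)·(3.06,-2.68) + 0.78·(0.26,-1.27) = (0.8760,-1.5802)
Perimeter = Σ |v_{i+1} − v_i|:
  edge 1→2: √(-3.4830² + 1.5618²) = 3.8171 (running 3.8171)
  edge 2→3: √(-2.9596² + -3.5714²) = 4.6383 (running 8.4555)
  edge 3→4: √(2.6136² + -3.7494²) = 4.5704 (running 13.0259)
  edge 4→5: √(2.2784² + 1.1408²) = 2.5480 (running 15.5739)
  edge 5→6: √(1.2128² + 1.5108²) = 1.9374 (running 17.5113)
  edge 6→1: √(0.3378² + 3.1074²) = 3.1257 (running 20.6370)
Perimeter = 20.6370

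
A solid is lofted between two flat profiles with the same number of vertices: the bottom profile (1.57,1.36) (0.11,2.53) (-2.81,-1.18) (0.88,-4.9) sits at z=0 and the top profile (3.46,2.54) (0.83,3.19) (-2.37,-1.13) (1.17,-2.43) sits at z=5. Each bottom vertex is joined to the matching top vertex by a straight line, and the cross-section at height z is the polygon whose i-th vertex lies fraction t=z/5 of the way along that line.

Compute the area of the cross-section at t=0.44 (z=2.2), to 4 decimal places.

Cross-section at t=0.44: each vertex is (1-t)·p0[i] + t·p1[i].
  v1: (1-0.44)·(1.57,1.36) + 0.44·(3.46,2.54) = (2.4016,1.8792)
  v2: (1-0.44)·(0.11,2.53) + 0.44·(0.83,3.19) = (0.4268,2.8204)
  v3: (1-0.44)·(-2.81,-1.18) + 0.44·(-2.37,-1.13) = (-2.6164,-1.1580)
  v4: (1-0.44)·(0.88,-4.9) + 0.44·(1.17,-2.43) = (1.0076,-3.8132)
Shoelace sum Σ(x_i·y_{i+1} − x_{i+1}·y_i):
  i=1: 2.4016·2.8204 − 0.4268·1.8792 = +5.9714 (running +5.9714)
  i=2: 0.4268·-1.1580 − -2.6164·2.8204 = +6.8851 (running +12.8565)
  i=3: -2.6164·-3.8132 − 1.0076·-1.1580 = +11.1437 (running +24.0001)
  i=4: 1.0076·1.8792 − 2.4016·-3.8132 = +11.0513 (running +35.0514)
Area = |Σ|/2 = |35.0514|/2 = 17.5257

Area at t=0.44: 17.5257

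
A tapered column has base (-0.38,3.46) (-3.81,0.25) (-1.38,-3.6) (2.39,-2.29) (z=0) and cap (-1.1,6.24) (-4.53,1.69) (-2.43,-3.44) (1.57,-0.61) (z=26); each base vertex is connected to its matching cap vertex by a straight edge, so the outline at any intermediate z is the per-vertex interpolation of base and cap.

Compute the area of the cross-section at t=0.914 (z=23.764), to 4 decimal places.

Cross-section at t=0.914: each vertex is (1-t)·p0[i] + t·p1[i].
  v1: (1-0.914)·(-0.38,3.46) + 0.914·(-1.1,6.24) = (-1.0381,6.0009)
  v2: (1-0.914)·(-3.81,0.25) + 0.914·(-4.53,1.69) = (-4.4681,1.5662)
  v3: (1-0.914)·(-1.38,-3.6) + 0.914·(-2.43,-3.44) = (-2.3397,-3.4538)
  v4: (1-0.914)·(2.39,-2.29) + 0.914·(1.57,-0.61) = (1.6405,-0.7545)
Shoelace sum Σ(x_i·y_{i+1} − x_{i+1}·y_i):
  i=1: -1.0381·1.5662 − -4.4681·6.0009 = +25.1868 (running +25.1868)
  i=2: -4.4681·-3.4538 − -2.3397·1.5662 = +19.0960 (running +44.2828)
  i=3: -2.3397·-0.7545 − 1.6405·-3.4538 = +7.4312 (running +51.7140)
  i=4: 1.6405·6.0009 − -1.0381·-0.7545 = +9.0614 (running +60.7754)
Area = |Σ|/2 = |60.7754|/2 = 30.3877

Area at t=0.914: 30.3877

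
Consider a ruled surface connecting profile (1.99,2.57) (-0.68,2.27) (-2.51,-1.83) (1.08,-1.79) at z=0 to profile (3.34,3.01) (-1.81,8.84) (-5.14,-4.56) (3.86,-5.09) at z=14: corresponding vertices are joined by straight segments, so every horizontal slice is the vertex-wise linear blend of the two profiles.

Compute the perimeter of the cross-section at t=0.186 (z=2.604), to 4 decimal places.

Perimeter at t=0.186: 19.1348

Cross-section at t=0.186: each vertex is (1-t)·p0[i] + t·p1[i].
  v1: (1-0.186)·(1.99,2.57) + 0.186·(3.34,3.01) = (2.2411,2.6518)
  v2: (1-0.186)·(-0.68,2.27) + 0.186·(-1.81,8.84) = (-0.8902,3.4920)
  v3: (1-0.186)·(-2.51,-1.83) + 0.186·(-5.14,-4.56) = (-2.9992,-2.3378)
  v4: (1-0.186)·(1.08,-1.79) + 0.186·(3.86,-5.09) = (1.5971,-2.4038)
Perimeter = Σ |v_{i+1} − v_i|:
  edge 1→2: √(-3.1313² + 0.8402²) = 3.2420 (running 3.2420)
  edge 2→3: √(-2.1090² + -5.8298²) = 6.1996 (running 9.4416)
  edge 3→4: √(4.5963² + -0.0660²) = 4.5967 (running 14.0383)
  edge 4→1: √(0.6440² + 5.0556²) = 5.0965 (running 19.1348)
Perimeter = 19.1348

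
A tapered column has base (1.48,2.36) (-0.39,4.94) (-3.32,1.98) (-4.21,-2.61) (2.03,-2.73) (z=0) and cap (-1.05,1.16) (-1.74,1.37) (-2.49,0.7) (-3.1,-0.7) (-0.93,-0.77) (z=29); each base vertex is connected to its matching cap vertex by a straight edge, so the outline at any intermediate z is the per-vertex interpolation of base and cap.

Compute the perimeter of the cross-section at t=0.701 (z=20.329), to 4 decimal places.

Perimeter at t=0.701: 12.0666

Cross-section at t=0.701: each vertex is (1-t)·p0[i] + t·p1[i].
  v1: (1-0.701)·(1.48,2.36) + 0.701·(-1.05,1.16) = (-0.2935,1.5188)
  v2: (1-0.701)·(-0.39,4.94) + 0.701·(-1.74,1.37) = (-1.3363,2.4374)
  v3: (1-0.701)·(-3.32,1.98) + 0.701·(-2.49,0.7) = (-2.7382,1.0827)
  v4: (1-0.701)·(-4.21,-2.61) + 0.701·(-3.1,-0.7) = (-3.4319,-1.2711)
  v5: (1-0.701)·(2.03,-2.73) + 0.701·(-0.93,-0.77) = (-0.0450,-1.3560)
Perimeter = Σ |v_{i+1} − v_i|:
  edge 1→2: √(-1.0428² + 0.9186²) = 1.3897 (running 1.3897)
  edge 2→3: √(-1.4018² + -1.3547²) = 1.9494 (running 3.3392)
  edge 3→4: √(-0.6937² + -2.3538²) = 2.4539 (running 5.7931)
  edge 4→5: √(3.3869² + -0.0850²) = 3.3880 (running 9.1811)
  edge 5→1: √(-0.2486² + 2.8748²) = 2.8856 (running 12.0666)
Perimeter = 12.0666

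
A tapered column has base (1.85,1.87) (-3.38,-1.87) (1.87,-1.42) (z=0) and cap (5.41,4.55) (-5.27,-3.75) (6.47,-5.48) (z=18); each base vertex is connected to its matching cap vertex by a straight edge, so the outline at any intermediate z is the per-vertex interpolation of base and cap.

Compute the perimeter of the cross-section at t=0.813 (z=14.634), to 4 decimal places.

Cross-section at t=0.813: each vertex is (1-t)·p0[i] + t·p1[i].
  v1: (1-0.813)·(1.85,1.87) + 0.813·(5.41,4.55) = (4.7443,4.0488)
  v2: (1-0.813)·(-3.38,-1.87) + 0.813·(-5.27,-3.75) = (-4.9166,-3.3984)
  v3: (1-0.813)·(1.87,-1.42) + 0.813·(6.47,-5.48) = (5.6098,-4.7208)
Perimeter = Σ |v_{i+1} − v_i|:
  edge 1→2: √(-9.6608² + -7.4473²) = 12.1981 (running 12.1981)
  edge 2→3: √(10.5264² + -1.3223²) = 10.6091 (running 22.8072)
  edge 3→1: √(-0.8655² + 8.7696²) = 8.8122 (running 31.6194)
Perimeter = 31.6194

Perimeter at t=0.813: 31.6194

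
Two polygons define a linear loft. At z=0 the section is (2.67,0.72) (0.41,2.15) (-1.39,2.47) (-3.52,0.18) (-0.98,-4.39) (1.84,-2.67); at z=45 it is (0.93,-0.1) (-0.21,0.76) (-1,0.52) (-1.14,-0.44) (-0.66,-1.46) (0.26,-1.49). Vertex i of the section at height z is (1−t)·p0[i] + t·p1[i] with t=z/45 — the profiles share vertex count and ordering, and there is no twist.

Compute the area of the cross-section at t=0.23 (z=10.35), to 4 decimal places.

Cross-section at t=0.23: each vertex is (1-t)·p0[i] + t·p1[i].
  v1: (1-0.23)·(2.67,0.72) + 0.23·(0.93,-0.1) = (2.2698,0.5314)
  v2: (1-0.23)·(0.41,2.15) + 0.23·(-0.21,0.76) = (0.2674,1.8303)
  v3: (1-0.23)·(-1.39,2.47) + 0.23·(-1,0.52) = (-1.3003,2.0215)
  v4: (1-0.23)·(-3.52,0.18) + 0.23·(-1.14,-0.44) = (-2.9726,0.0374)
  v5: (1-0.23)·(-0.98,-4.39) + 0.23·(-0.66,-1.46) = (-0.9064,-3.7161)
  v6: (1-0.23)·(1.84,-2.67) + 0.23·(0.26,-1.49) = (1.4766,-2.3986)
Shoelace sum Σ(x_i·y_{i+1} − x_{i+1}·y_i):
  i=1: 2.2698·1.8303 − 0.2674·0.5314 = +4.0123 (running +4.0123)
  i=2: 0.2674·2.0215 − -1.3003·1.8303 = +2.9205 (running +6.9328)
  i=3: -1.3003·0.0374 − -2.9726·2.0215 = +5.9605 (running +12.8933)
  i=4: -2.9726·-3.7161 − -0.9064·0.0374 = +11.0804 (running +23.9737)
  i=5: -0.9064·-2.3986 − 1.4766·-3.7161 = +7.6613 (running +31.6349)
  i=6: 1.4766·0.5314 − 2.2698·-2.3986 = +6.2290 (running +37.8640)
Area = |Σ|/2 = |37.8640|/2 = 18.9320

Area at t=0.23: 18.9320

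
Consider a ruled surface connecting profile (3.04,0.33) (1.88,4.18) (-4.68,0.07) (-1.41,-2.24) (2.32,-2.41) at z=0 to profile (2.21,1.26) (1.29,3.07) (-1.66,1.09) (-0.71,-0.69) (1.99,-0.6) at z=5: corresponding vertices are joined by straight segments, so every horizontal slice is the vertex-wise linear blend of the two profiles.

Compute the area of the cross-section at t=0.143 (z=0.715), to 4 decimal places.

Cross-section at t=0.143: each vertex is (1-t)·p0[i] + t·p1[i].
  v1: (1-0.143)·(3.04,0.33) + 0.143·(2.21,1.26) = (2.9213,0.4630)
  v2: (1-0.143)·(1.88,4.18) + 0.143·(1.29,3.07) = (1.7956,4.0213)
  v3: (1-0.143)·(-4.68,0.07) + 0.143·(-1.66,1.09) = (-4.2481,0.2159)
  v4: (1-0.143)·(-1.41,-2.24) + 0.143·(-0.71,-0.69) = (-1.3099,-2.0183)
  v5: (1-0.143)·(2.32,-2.41) + 0.143·(1.99,-0.6) = (2.2728,-2.1512)
Shoelace sum Σ(x_i·y_{i+1} − x_{i+1}·y_i):
  i=1: 2.9213·4.0213 − 1.7956·0.4630 = +10.9160 (running +10.9160)
  i=2: 1.7956·0.2159 − -4.2481·4.0213 = +17.4705 (running +28.3865)
  i=3: -4.2481·-2.0183 − -1.3099·0.2159 = +8.8570 (running +37.2435)
  i=4: -1.3099·-2.1512 − 2.2728·-2.0183 = +7.4051 (running +44.6487)
  i=5: 2.2728·0.4630 − 2.9213·-2.1512 = +7.3365 (running +51.9852)
Area = |Σ|/2 = |51.9852|/2 = 25.9926

Area at t=0.143: 25.9926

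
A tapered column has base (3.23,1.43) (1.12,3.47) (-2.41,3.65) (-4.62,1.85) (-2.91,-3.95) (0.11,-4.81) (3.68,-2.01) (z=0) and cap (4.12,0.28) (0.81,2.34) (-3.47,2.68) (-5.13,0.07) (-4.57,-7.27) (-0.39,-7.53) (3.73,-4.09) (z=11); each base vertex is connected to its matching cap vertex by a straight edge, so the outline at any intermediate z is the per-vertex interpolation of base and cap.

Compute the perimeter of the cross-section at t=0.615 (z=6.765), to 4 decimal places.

Cross-section at t=0.615: each vertex is (1-t)·p0[i] + t·p1[i].
  v1: (1-0.615)·(3.23,1.43) + 0.615·(4.12,0.28) = (3.7773,0.7228)
  v2: (1-0.615)·(1.12,3.47) + 0.615·(0.81,2.34) = (0.9294,2.7751)
  v3: (1-0.615)·(-2.41,3.65) + 0.615·(-3.47,2.68) = (-3.0619,3.0534)
  v4: (1-0.615)·(-4.62,1.85) + 0.615·(-5.13,0.07) = (-4.9337,0.7553)
  v5: (1-0.615)·(-2.91,-3.95) + 0.615·(-4.57,-7.27) = (-3.9309,-5.9918)
  v6: (1-0.615)·(0.11,-4.81) + 0.615·(-0.39,-7.53) = (-0.1975,-6.4828)
  v7: (1-0.615)·(3.68,-2.01) + 0.615·(3.73,-4.09) = (3.7107,-3.2892)
Perimeter = Σ |v_{i+1} − v_i|:
  edge 1→2: √(-2.8480² + 2.0523²) = 3.5104 (running 3.5104)
  edge 2→3: √(-3.9913² + 0.2784²) = 4.0009 (running 7.5114)
  edge 3→4: √(-1.8717² + -2.2981²) = 2.9639 (running 10.4753)
  edge 4→5: √(1.0027² + -6.7471²) = 6.8212 (running 17.2965)
  edge 5→6: √(3.7334² + -0.4910²) = 3.7655 (running 21.0621)
  edge 6→7: √(3.9082² + 3.1936²) = 5.0471 (running 26.1092)
  edge 7→1: √(0.0666² + 4.0119²) = 4.0125 (running 30.1217)
Perimeter = 30.1217

Perimeter at t=0.615: 30.1217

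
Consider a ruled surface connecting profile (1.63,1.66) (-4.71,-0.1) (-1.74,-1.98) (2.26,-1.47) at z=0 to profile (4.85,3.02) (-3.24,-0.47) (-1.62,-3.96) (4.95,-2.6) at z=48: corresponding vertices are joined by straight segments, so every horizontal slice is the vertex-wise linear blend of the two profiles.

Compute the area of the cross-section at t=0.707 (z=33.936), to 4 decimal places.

Area at t=0.707: 28.8070

Cross-section at t=0.707: each vertex is (1-t)·p0[i] + t·p1[i].
  v1: (1-0.707)·(1.63,1.66) + 0.707·(4.85,3.02) = (3.9065,2.6215)
  v2: (1-0.707)·(-4.71,-0.1) + 0.707·(-3.24,-0.47) = (-3.6707,-0.3616)
  v3: (1-0.707)·(-1.74,-1.98) + 0.707·(-1.62,-3.96) = (-1.6552,-3.3799)
  v4: (1-0.707)·(2.26,-1.47) + 0.707·(4.95,-2.6) = (4.1618,-2.2689)
Shoelace sum Σ(x_i·y_{i+1} − x_{i+1}·y_i):
  i=1: 3.9065·-0.3616 − -3.6707·2.6215 = +8.2103 (running +8.2103)
  i=2: -3.6707·-3.3799 − -1.6552·-0.3616 = +11.8080 (running +20.0183)
  i=3: -1.6552·-2.2689 − 4.1618·-3.3799 = +17.8218 (running +37.8401)
  i=4: 4.1618·2.6215 − 3.9065·-2.2689 = +19.7739 (running +57.6140)
Area = |Σ|/2 = |57.6140|/2 = 28.8070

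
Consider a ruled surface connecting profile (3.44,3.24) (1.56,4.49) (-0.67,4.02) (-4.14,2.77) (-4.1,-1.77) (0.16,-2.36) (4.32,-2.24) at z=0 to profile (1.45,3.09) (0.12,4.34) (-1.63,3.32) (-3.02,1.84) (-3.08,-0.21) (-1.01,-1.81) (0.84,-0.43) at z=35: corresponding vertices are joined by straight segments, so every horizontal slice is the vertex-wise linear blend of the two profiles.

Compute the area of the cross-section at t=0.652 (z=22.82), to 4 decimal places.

Cross-section at t=0.652: each vertex is (1-t)·p0[i] + t·p1[i].
  v1: (1-0.652)·(3.44,3.24) + 0.652·(1.45,3.09) = (2.1425,3.1422)
  v2: (1-0.652)·(1.56,4.49) + 0.652·(0.12,4.34) = (0.6211,4.3922)
  v3: (1-0.652)·(-0.67,4.02) + 0.652·(-1.63,3.32) = (-1.2959,3.5636)
  v4: (1-0.652)·(-4.14,2.77) + 0.652·(-3.02,1.84) = (-3.4098,2.1636)
  v5: (1-0.652)·(-4.1,-1.77) + 0.652·(-3.08,-0.21) = (-3.4350,-0.7529)
  v6: (1-0.652)·(0.16,-2.36) + 0.652·(-1.01,-1.81) = (-0.6028,-2.0014)
  v7: (1-0.652)·(4.32,-2.24) + 0.652·(0.84,-0.43) = (2.0510,-1.0599)
Shoelace sum Σ(x_i·y_{i+1} − x_{i+1}·y_i):
  i=1: 2.1425·4.3922 − 0.6211·3.1422 = +7.4587 (running +7.4587)
  i=2: 0.6211·3.5636 − -1.2959·4.3922 = +7.9054 (running +15.3641)
  i=3: -1.2959·2.1636 − -3.4098·3.5636 = +9.3471 (running +24.7112)
  i=4: -3.4098·-0.7529 − -3.4350·2.1636 = +9.9992 (running +34.7103)
  i=5: -3.4350·-2.0014 − -0.6028·-0.7529 = +6.4209 (running +41.1312)
  i=6: -0.6028·-1.0599 − 2.0510·-2.0014 = +4.7439 (running +45.8751)
  i=7: 2.0510·3.1422 − 2.1425·-1.0599 = +8.7156 (running +54.5907)
Area = |Σ|/2 = |54.5907|/2 = 27.2953

Area at t=0.652: 27.2953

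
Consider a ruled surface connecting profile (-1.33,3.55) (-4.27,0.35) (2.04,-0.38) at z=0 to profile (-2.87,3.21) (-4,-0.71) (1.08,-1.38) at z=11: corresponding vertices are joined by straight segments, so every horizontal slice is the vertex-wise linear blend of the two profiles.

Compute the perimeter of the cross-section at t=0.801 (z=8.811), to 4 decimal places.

Cross-section at t=0.801: each vertex is (1-t)·p0[i] + t·p1[i].
  v1: (1-0.801)·(-1.33,3.55) + 0.801·(-2.87,3.21) = (-2.5635,3.2777)
  v2: (1-0.801)·(-4.27,0.35) + 0.801·(-4,-0.71) = (-4.0537,-0.4991)
  v3: (1-0.801)·(2.04,-0.38) + 0.801·(1.08,-1.38) = (1.2710,-1.1810)
Perimeter = Σ |v_{i+1} − v_i|:
  edge 1→2: √(-1.4902² + -3.7767²) = 4.0601 (running 4.0601)
  edge 2→3: √(5.3248² + -0.6819²) = 5.3683 (running 9.4283)
  edge 3→1: √(-3.8346² + 4.4587²) = 5.8808 (running 15.3091)
Perimeter = 15.3091

Perimeter at t=0.801: 15.3091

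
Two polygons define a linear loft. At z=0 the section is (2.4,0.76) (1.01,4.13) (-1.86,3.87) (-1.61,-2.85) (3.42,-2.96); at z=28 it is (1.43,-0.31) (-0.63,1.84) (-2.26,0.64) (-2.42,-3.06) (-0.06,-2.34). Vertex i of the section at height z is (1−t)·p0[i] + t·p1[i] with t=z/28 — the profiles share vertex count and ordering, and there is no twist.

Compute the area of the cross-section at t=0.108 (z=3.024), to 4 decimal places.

Area at t=0.108: 26.1997

Cross-section at t=0.108: each vertex is (1-t)·p0[i] + t·p1[i].
  v1: (1-0.108)·(2.4,0.76) + 0.108·(1.43,-0.31) = (2.2952,0.6444)
  v2: (1-0.108)·(1.01,4.13) + 0.108·(-0.63,1.84) = (0.8329,3.8827)
  v3: (1-0.108)·(-1.86,3.87) + 0.108·(-2.26,0.64) = (-1.9032,3.5212)
  v4: (1-0.108)·(-1.61,-2.85) + 0.108·(-2.42,-3.06) = (-1.6975,-2.8727)
  v5: (1-0.108)·(3.42,-2.96) + 0.108·(-0.06,-2.34) = (3.0442,-2.8930)
Shoelace sum Σ(x_i·y_{i+1} − x_{i+1}·y_i):
  i=1: 2.2952·3.8827 − 0.8329·0.6444 = +8.3749 (running +8.3749)
  i=2: 0.8329·3.5212 − -1.9032·3.8827 = +10.3222 (running +18.6972)
  i=3: -1.9032·-2.8727 − -1.6975·3.5212 = +11.4444 (running +30.1415)
  i=4: -1.6975·-2.8930 − 3.0442·-2.8727 = +13.6558 (running +43.7973)
  i=5: 3.0442·0.6444 − 2.2952·-2.8930 = +8.6020 (running +52.3993)
Area = |Σ|/2 = |52.3993|/2 = 26.1997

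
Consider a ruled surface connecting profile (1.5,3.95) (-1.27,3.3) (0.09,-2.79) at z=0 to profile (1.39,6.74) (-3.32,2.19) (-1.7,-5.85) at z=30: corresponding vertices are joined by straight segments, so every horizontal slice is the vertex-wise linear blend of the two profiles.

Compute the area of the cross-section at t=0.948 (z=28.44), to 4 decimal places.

Area at t=0.948: 21.7868

Cross-section at t=0.948: each vertex is (1-t)·p0[i] + t·p1[i].
  v1: (1-0.948)·(1.5,3.95) + 0.948·(1.39,6.74) = (1.3957,6.5949)
  v2: (1-0.948)·(-1.27,3.3) + 0.948·(-3.32,2.19) = (-3.2134,2.2477)
  v3: (1-0.948)·(0.09,-2.79) + 0.948·(-1.7,-5.85) = (-1.6069,-5.6909)
Shoelace sum Σ(x_i·y_{i+1} − x_{i+1}·y_i):
  i=1: 1.3957·2.2477 − -3.2134·6.5949 = +24.3293 (running +24.3293)
  i=2: -3.2134·-5.6909 − -1.6069·2.2477 = +21.8990 (running +46.2283)
  i=3: -1.6069·6.5949 − 1.3957·-5.6909 = -2.6546 (running +43.5736)
Area = |Σ|/2 = |43.5736|/2 = 21.7868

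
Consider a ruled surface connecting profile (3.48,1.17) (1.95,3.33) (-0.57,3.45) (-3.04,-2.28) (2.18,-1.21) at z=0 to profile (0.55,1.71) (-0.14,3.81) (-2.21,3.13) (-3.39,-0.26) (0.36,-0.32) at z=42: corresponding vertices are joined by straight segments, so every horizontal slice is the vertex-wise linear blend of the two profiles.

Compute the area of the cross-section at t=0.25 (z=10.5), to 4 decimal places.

Area at t=0.25: 19.6007

Cross-section at t=0.25: each vertex is (1-t)·p0[i] + t·p1[i].
  v1: (1-0.25)·(3.48,1.17) + 0.25·(0.55,1.71) = (2.7475,1.3050)
  v2: (1-0.25)·(1.95,3.33) + 0.25·(-0.14,3.81) = (1.4275,3.4500)
  v3: (1-0.25)·(-0.57,3.45) + 0.25·(-2.21,3.13) = (-0.9800,3.3700)
  v4: (1-0.25)·(-3.04,-2.28) + 0.25·(-3.39,-0.26) = (-3.1275,-1.7750)
  v5: (1-0.25)·(2.18,-1.21) + 0.25·(0.36,-0.32) = (1.7250,-0.9875)
Shoelace sum Σ(x_i·y_{i+1} − x_{i+1}·y_i):
  i=1: 2.7475·3.4500 − 1.4275·1.3050 = +7.6160 (running +7.6160)
  i=2: 1.4275·3.3700 − -0.9800·3.4500 = +8.1917 (running +15.8077)
  i=3: -0.9800·-1.7750 − -3.1275·3.3700 = +12.2792 (running +28.0868)
  i=4: -3.1275·-0.9875 − 1.7250·-1.7750 = +6.1503 (running +34.2371)
  i=5: 1.7250·1.3050 − 2.7475·-0.9875 = +4.9643 (running +39.2014)
Area = |Σ|/2 = |39.2014|/2 = 19.6007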